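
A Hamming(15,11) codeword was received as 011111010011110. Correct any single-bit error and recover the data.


Syndrome = 10: error at position 10

Data: 11100111110 (corrected bit 10)


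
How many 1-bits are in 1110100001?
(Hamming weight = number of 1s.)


Counting 1s in 1110100001

5


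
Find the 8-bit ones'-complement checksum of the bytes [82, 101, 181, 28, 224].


Sum = 616 mod 256 = 104
Complement = 151

151


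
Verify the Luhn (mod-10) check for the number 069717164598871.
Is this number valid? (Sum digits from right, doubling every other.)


Luhn sum = 62
62 mod 10 = 2

Invalid (Luhn sum mod 10 = 2)


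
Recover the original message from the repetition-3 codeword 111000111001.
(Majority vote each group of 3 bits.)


Groups: 111, 000, 111, 001
Majority votes: 1010

1010


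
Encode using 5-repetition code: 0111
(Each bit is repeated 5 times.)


Each bit -> 5 copies

00000111111111111111


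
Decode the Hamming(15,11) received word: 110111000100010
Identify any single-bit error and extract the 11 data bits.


Syndrome = 0: no error detected

Data: 01100100010 (no errors)


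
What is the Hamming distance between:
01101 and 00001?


XOR: 01100
Count of 1s: 2

2


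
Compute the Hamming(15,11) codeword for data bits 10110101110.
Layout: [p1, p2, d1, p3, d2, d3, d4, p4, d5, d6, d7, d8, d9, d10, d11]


Parity bits: p1=1, p2=1, p3=1, p4=0

111101100101110


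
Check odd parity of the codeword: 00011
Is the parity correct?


Number of 1s: 2

No, parity error (2 ones)


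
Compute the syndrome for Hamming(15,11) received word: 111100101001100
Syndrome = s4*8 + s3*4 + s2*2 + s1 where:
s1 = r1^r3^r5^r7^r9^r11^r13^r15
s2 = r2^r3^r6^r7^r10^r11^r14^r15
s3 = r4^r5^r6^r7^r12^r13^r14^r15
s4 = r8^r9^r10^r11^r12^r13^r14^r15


s1=1, s2=1, s3=0, s4=1

Syndrome = 11 (error at position 11)


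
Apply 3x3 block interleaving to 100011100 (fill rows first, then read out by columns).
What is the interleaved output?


Matrix:
  100
  011
  100
Read columns: 101010010

101010010


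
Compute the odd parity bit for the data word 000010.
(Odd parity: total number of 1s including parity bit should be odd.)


Number of 1s in data: 1
Parity bit: 0

0


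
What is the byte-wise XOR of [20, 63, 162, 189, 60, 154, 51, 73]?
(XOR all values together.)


XOR chain: 20 ^ 63 ^ 162 ^ 189 ^ 60 ^ 154 ^ 51 ^ 73 = 232

232


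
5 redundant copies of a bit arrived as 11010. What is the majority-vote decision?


Ones: 3 out of 5
Threshold: 3

1 (3/5 voted 1)


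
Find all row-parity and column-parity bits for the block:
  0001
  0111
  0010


Row parities: 111
Column parities: 0100

Row P: 111, Col P: 0100, Corner: 1


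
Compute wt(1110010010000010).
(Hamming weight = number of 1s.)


Counting 1s in 1110010010000010

6


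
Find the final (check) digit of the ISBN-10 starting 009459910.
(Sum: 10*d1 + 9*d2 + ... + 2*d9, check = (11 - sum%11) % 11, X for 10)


Weighted sum: 214
214 mod 11 = 5

Check digit: 6


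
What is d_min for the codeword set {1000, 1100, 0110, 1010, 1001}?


Comparing all pairs, minimum distance: 1
Can detect 0 errors, correct 0 errors

1


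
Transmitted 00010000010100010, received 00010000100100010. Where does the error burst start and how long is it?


XOR: 00000000110000000

Burst at position 8, length 2


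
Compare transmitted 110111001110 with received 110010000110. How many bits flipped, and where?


XOR: 000101001000

3 error(s) at position(s): 3, 5, 8


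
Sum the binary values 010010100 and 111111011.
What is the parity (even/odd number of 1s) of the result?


010010100 = 148
111111011 = 507
Sum = 655 = 1010001111
1s count = 6

even parity (6 ones in 1010001111)


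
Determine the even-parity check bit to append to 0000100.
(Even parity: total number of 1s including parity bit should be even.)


Number of 1s in data: 1
Parity bit: 1

1


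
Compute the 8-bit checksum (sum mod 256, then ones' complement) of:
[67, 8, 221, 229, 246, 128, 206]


Sum = 1105 mod 256 = 81
Complement = 174

174


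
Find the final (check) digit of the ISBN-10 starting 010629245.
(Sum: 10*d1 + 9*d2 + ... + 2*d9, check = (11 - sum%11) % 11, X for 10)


Weighted sum: 138
138 mod 11 = 6

Check digit: 5


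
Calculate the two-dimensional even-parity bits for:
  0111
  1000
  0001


Row parities: 111
Column parities: 1110

Row P: 111, Col P: 1110, Corner: 1


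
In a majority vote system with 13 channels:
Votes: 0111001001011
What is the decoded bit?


Ones: 7 out of 13
Threshold: 7

1 (7/13 voted 1)


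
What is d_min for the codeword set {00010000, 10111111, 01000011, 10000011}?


Comparing all pairs, minimum distance: 2
Can detect 1 errors, correct 0 errors

2


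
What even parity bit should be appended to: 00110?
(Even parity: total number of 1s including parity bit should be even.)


Number of 1s in data: 2
Parity bit: 0

0


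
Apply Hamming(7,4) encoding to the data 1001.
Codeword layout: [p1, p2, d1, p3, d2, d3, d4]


Parity bits: p1=0, p2=0, p3=1

0011001


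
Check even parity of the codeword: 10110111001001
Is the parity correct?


Number of 1s: 8

Yes, parity is correct (8 ones)


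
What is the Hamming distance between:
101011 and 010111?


XOR: 111100
Count of 1s: 4

4


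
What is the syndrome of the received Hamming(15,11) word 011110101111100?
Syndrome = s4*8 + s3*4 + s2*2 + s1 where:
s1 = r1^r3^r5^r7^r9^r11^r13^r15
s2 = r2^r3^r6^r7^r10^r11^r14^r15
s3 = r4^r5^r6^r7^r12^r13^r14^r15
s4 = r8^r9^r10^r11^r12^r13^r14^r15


s1=0, s2=1, s3=1, s4=1

Syndrome = 14 (error at position 14)


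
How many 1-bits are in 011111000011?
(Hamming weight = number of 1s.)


Counting 1s in 011111000011

7


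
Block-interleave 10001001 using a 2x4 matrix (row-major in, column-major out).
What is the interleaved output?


Matrix:
  1000
  1001
Read columns: 11000001

11000001


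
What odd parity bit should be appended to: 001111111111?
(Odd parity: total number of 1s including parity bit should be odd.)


Number of 1s in data: 10
Parity bit: 1

1


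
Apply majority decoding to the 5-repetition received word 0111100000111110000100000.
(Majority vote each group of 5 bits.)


Groups: 01111, 00000, 11111, 00001, 00000
Majority votes: 10100

10100


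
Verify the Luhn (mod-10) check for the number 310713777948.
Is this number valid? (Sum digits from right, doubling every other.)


Luhn sum = 61
61 mod 10 = 1

Invalid (Luhn sum mod 10 = 1)


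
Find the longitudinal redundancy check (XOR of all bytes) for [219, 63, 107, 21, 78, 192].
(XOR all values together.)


XOR chain: 219 ^ 63 ^ 107 ^ 21 ^ 78 ^ 192 = 20

20


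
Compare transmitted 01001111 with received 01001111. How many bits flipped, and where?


XOR: 00000000

0 errors (received matches sent)


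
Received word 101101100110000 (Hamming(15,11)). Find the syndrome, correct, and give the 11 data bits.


Syndrome = 6: error at position 6

Data: 10010110000 (corrected bit 6)


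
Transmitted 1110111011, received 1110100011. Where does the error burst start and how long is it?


XOR: 0000011000

Burst at position 5, length 2


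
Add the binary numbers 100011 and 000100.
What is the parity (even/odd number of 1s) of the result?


100011 = 35
000100 = 4
Sum = 39 = 100111
1s count = 4

even parity (4 ones in 100111)


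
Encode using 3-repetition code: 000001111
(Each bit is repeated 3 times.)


Each bit -> 3 copies

000000000000000111111111111


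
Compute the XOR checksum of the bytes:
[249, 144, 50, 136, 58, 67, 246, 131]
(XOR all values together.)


XOR chain: 249 ^ 144 ^ 50 ^ 136 ^ 58 ^ 67 ^ 246 ^ 131 = 223

223


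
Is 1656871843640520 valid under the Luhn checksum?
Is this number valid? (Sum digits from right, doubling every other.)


Luhn sum = 66
66 mod 10 = 6

Invalid (Luhn sum mod 10 = 6)


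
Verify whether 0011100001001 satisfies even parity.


Number of 1s: 5

No, parity error (5 ones)


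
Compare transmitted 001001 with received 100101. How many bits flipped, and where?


XOR: 101100

3 error(s) at position(s): 0, 2, 3


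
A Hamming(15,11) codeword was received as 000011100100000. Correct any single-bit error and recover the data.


Syndrome = 14: error at position 14

Data: 01110100010 (corrected bit 14)


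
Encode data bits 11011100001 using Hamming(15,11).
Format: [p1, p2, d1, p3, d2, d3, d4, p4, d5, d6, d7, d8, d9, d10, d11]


Parity bits: p1=1, p2=0, p3=1, p4=1

101110111100001


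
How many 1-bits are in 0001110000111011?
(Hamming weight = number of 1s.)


Counting 1s in 0001110000111011

8


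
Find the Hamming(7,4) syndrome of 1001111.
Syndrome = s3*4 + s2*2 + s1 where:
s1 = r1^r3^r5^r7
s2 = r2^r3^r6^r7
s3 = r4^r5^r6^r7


s1=1, s2=0, s3=0

Syndrome = 1 (error at position 1)


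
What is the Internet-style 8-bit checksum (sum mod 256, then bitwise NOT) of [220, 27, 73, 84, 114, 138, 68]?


Sum = 724 mod 256 = 212
Complement = 43

43


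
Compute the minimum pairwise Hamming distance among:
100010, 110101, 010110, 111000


Comparing all pairs, minimum distance: 3
Can detect 2 errors, correct 1 errors

3


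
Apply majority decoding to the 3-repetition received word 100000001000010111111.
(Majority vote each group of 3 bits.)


Groups: 100, 000, 001, 000, 010, 111, 111
Majority votes: 0000011

0000011


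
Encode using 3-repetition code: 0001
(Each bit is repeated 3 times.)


Each bit -> 3 copies

000000000111


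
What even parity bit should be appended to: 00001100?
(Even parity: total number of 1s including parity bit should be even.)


Number of 1s in data: 2
Parity bit: 0

0


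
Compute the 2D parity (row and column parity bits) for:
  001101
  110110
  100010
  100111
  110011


Row parities: 10000
Column parities: 001101

Row P: 10000, Col P: 001101, Corner: 1


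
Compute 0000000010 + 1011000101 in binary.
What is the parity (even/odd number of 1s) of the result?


0000000010 = 2
1011000101 = 709
Sum = 711 = 1011000111
1s count = 6

even parity (6 ones in 1011000111)


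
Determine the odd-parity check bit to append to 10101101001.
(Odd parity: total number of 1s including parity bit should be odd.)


Number of 1s in data: 6
Parity bit: 1

1


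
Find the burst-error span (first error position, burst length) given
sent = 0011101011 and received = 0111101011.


XOR: 0100000000

Burst at position 1, length 1


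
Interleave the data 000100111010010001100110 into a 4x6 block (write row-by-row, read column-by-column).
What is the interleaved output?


Matrix:
  000100
  111010
  010001
  100110
Read columns: 010101100100100101010010

010101100100100101010010


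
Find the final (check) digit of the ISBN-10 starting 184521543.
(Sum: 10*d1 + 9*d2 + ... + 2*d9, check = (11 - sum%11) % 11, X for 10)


Weighted sum: 204
204 mod 11 = 6

Check digit: 5


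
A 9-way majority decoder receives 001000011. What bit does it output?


Ones: 3 out of 9
Threshold: 5

0 (3/9 voted 1)


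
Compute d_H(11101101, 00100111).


XOR: 11001010
Count of 1s: 4

4


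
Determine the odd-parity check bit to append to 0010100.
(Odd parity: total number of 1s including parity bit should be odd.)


Number of 1s in data: 2
Parity bit: 1

1


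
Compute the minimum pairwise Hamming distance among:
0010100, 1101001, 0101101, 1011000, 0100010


Comparing all pairs, minimum distance: 2
Can detect 1 errors, correct 0 errors

2


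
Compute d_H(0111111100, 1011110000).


XOR: 1100001100
Count of 1s: 4

4


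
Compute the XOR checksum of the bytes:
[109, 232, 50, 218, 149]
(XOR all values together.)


XOR chain: 109 ^ 232 ^ 50 ^ 218 ^ 149 = 248

248


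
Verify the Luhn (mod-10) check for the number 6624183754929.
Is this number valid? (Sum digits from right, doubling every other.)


Luhn sum = 70
70 mod 10 = 0

Valid (Luhn sum mod 10 = 0)


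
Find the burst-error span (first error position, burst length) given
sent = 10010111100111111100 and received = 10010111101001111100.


XOR: 00000000001110000000

Burst at position 10, length 3


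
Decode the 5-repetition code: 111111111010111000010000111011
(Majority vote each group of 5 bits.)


Groups: 11111, 11110, 10111, 00001, 00001, 11011
Majority votes: 111001

111001


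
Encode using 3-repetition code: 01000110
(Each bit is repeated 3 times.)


Each bit -> 3 copies

000111000000000111111000


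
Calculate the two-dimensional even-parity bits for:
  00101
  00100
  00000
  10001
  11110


Row parities: 01000
Column parities: 01110

Row P: 01000, Col P: 01110, Corner: 1


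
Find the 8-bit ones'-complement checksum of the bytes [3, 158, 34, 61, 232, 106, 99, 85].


Sum = 778 mod 256 = 10
Complement = 245

245


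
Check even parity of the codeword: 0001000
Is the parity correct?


Number of 1s: 1

No, parity error (1 ones)


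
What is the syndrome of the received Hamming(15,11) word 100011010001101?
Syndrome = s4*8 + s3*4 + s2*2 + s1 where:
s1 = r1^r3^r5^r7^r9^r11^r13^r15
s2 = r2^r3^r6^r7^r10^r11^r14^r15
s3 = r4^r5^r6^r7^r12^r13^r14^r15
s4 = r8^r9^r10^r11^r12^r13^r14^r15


s1=0, s2=0, s3=1, s4=0

Syndrome = 4 (error at position 4)


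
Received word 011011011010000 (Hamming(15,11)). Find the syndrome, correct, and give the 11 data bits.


Syndrome = 8: error at position 8

Data: 11101010000 (corrected bit 8)


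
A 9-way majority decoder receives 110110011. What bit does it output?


Ones: 6 out of 9
Threshold: 5

1 (6/9 voted 1)


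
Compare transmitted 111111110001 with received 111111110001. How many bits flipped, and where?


XOR: 000000000000

0 errors (received matches sent)


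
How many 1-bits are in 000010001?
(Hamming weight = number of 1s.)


Counting 1s in 000010001

2


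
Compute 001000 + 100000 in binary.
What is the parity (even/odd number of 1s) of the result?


001000 = 8
100000 = 32
Sum = 40 = 101000
1s count = 2

even parity (2 ones in 101000)


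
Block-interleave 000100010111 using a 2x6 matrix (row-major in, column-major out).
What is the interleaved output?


Matrix:
  000100
  010111
Read columns: 000100110101

000100110101


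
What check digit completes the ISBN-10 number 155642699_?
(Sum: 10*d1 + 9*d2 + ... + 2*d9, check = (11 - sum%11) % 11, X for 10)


Weighted sum: 240
240 mod 11 = 9

Check digit: 2


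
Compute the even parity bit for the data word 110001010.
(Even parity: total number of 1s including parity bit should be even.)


Number of 1s in data: 4
Parity bit: 0

0


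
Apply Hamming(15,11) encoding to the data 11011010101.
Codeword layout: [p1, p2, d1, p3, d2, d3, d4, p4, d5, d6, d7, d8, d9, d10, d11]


Parity bits: p1=1, p2=0, p3=0, p4=0

101010101010101


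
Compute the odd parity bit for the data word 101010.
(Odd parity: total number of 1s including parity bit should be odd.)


Number of 1s in data: 3
Parity bit: 0

0


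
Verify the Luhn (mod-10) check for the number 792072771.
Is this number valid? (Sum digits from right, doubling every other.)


Luhn sum = 42
42 mod 10 = 2

Invalid (Luhn sum mod 10 = 2)


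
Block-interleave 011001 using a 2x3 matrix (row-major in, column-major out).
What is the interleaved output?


Matrix:
  011
  001
Read columns: 001011

001011


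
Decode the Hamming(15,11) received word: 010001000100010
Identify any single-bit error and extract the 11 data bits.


Syndrome = 0: no error detected

Data: 00100100010 (no errors)


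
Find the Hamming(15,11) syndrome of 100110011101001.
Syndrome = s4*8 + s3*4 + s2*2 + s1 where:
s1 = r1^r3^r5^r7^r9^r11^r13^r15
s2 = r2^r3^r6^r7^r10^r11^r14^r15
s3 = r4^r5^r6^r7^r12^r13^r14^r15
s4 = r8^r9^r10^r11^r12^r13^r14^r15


s1=0, s2=0, s3=0, s4=1

Syndrome = 8 (error at position 8)


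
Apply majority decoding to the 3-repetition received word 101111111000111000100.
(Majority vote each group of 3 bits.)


Groups: 101, 111, 111, 000, 111, 000, 100
Majority votes: 1110100

1110100


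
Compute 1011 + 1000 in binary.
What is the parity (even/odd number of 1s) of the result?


1011 = 11
1000 = 8
Sum = 19 = 10011
1s count = 3

odd parity (3 ones in 10011)


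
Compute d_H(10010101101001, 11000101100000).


XOR: 01010000001001
Count of 1s: 4

4


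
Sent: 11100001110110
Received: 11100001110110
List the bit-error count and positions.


XOR: 00000000000000

0 errors (received matches sent)


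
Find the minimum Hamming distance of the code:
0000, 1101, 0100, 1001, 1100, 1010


Comparing all pairs, minimum distance: 1
Can detect 0 errors, correct 0 errors

1


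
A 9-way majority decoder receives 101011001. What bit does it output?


Ones: 5 out of 9
Threshold: 5

1 (5/9 voted 1)


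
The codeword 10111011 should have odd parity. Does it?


Number of 1s: 6

No, parity error (6 ones)


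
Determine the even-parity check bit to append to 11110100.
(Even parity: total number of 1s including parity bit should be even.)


Number of 1s in data: 5
Parity bit: 1

1


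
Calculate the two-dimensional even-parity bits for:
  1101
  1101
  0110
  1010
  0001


Row parities: 11001
Column parities: 1101

Row P: 11001, Col P: 1101, Corner: 1


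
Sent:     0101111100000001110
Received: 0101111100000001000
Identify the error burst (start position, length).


XOR: 0000000000000000110

Burst at position 16, length 2


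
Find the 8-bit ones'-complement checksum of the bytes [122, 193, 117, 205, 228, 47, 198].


Sum = 1110 mod 256 = 86
Complement = 169

169


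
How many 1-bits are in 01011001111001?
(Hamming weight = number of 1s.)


Counting 1s in 01011001111001

8


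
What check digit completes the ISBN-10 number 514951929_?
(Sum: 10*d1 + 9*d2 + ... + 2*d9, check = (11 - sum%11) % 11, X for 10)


Weighted sum: 249
249 mod 11 = 7

Check digit: 4


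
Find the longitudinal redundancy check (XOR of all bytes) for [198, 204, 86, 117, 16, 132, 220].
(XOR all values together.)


XOR chain: 198 ^ 204 ^ 86 ^ 117 ^ 16 ^ 132 ^ 220 = 97

97


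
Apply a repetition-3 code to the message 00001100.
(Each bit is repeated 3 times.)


Each bit -> 3 copies

000000000000111111000000


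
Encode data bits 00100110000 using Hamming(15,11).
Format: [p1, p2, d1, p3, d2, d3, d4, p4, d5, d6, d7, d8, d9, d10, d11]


Parity bits: p1=1, p2=1, p3=1, p4=0

110101000110000


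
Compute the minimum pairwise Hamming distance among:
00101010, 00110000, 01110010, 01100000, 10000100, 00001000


Comparing all pairs, minimum distance: 2
Can detect 1 errors, correct 0 errors

2


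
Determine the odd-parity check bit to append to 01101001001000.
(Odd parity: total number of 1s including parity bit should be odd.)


Number of 1s in data: 5
Parity bit: 0

0


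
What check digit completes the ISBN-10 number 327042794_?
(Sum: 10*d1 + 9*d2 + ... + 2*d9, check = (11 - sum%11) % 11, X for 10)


Weighted sum: 201
201 mod 11 = 3

Check digit: 8


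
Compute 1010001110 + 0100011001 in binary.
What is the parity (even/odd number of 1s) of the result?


1010001110 = 654
0100011001 = 281
Sum = 935 = 1110100111
1s count = 7

odd parity (7 ones in 1110100111)


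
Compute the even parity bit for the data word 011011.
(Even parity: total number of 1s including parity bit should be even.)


Number of 1s in data: 4
Parity bit: 0

0


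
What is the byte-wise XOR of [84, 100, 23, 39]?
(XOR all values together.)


XOR chain: 84 ^ 100 ^ 23 ^ 39 = 0

0


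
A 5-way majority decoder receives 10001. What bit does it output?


Ones: 2 out of 5
Threshold: 3

0 (2/5 voted 1)


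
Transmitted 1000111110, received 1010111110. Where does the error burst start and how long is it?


XOR: 0010000000

Burst at position 2, length 1


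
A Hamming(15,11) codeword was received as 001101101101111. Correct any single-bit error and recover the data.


Syndrome = 5: error at position 5

Data: 11111101111 (corrected bit 5)


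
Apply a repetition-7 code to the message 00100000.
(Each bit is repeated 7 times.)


Each bit -> 7 copies

00000000000000111111100000000000000000000000000000000000


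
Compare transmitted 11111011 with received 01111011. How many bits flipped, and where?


XOR: 10000000

1 error(s) at position(s): 0


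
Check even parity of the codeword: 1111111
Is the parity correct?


Number of 1s: 7

No, parity error (7 ones)


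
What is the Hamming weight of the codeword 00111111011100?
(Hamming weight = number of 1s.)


Counting 1s in 00111111011100

9


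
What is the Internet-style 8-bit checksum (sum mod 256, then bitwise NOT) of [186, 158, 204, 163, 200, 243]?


Sum = 1154 mod 256 = 130
Complement = 125

125


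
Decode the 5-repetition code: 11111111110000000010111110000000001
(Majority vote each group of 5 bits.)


Groups: 11111, 11111, 00000, 00010, 11111, 00000, 00001
Majority votes: 1100100

1100100


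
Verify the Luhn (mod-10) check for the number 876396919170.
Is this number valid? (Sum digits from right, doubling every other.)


Luhn sum = 60
60 mod 10 = 0

Valid (Luhn sum mod 10 = 0)


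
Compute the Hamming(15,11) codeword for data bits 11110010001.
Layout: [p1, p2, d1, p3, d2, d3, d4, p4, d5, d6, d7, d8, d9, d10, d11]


Parity bits: p1=1, p2=1, p3=0, p4=0

111011100010001


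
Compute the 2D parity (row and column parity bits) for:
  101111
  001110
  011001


Row parities: 111
Column parities: 111000

Row P: 111, Col P: 111000, Corner: 1


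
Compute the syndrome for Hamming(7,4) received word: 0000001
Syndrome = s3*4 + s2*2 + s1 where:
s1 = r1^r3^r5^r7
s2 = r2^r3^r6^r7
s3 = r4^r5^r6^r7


s1=1, s2=1, s3=1

Syndrome = 7 (error at position 7)


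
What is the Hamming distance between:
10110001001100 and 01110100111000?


XOR: 11000101110100
Count of 1s: 7

7


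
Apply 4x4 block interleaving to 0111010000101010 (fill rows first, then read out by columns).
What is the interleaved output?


Matrix:
  0111
  0100
  0010
  1010
Read columns: 0001110010111000

0001110010111000


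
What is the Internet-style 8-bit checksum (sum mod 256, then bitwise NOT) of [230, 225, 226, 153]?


Sum = 834 mod 256 = 66
Complement = 189

189


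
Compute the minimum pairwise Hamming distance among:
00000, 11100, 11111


Comparing all pairs, minimum distance: 2
Can detect 1 errors, correct 0 errors

2


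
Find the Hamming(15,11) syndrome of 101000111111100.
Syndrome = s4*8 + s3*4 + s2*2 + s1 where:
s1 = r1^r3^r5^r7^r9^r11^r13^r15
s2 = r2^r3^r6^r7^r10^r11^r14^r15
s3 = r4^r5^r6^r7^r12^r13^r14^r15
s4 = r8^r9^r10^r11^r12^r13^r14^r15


s1=0, s2=0, s3=1, s4=0

Syndrome = 4 (error at position 4)


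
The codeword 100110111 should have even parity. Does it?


Number of 1s: 6

Yes, parity is correct (6 ones)


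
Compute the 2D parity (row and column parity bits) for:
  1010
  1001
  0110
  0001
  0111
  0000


Row parities: 000110
Column parities: 0011

Row P: 000110, Col P: 0011, Corner: 0


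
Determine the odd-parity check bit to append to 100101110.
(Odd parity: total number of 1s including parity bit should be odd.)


Number of 1s in data: 5
Parity bit: 0

0


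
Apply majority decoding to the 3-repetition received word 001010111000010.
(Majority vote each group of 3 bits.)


Groups: 001, 010, 111, 000, 010
Majority votes: 00100

00100


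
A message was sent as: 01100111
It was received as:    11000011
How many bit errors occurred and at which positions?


XOR: 10100100

3 error(s) at position(s): 0, 2, 5


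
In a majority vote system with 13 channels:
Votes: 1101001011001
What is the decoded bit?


Ones: 7 out of 13
Threshold: 7

1 (7/13 voted 1)


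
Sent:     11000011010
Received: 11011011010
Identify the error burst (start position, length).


XOR: 00011000000

Burst at position 3, length 2


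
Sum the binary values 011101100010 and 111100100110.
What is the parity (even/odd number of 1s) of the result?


011101100010 = 1890
111100100110 = 3878
Sum = 5768 = 1011010001000
1s count = 5

odd parity (5 ones in 1011010001000)


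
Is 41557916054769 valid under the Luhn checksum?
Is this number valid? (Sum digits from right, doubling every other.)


Luhn sum = 69
69 mod 10 = 9

Invalid (Luhn sum mod 10 = 9)


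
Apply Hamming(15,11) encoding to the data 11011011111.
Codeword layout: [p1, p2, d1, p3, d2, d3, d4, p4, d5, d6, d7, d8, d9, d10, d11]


Parity bits: p1=1, p2=1, p3=0, p4=0

111010101011111


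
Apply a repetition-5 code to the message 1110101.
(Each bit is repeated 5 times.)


Each bit -> 5 copies

11111111111111100000111110000011111


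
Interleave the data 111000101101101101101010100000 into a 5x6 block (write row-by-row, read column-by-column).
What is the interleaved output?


Matrix:
  111000
  101101
  101101
  101010
  100000
Read columns: 111111000011110011000001001100

111111000011110011000001001100


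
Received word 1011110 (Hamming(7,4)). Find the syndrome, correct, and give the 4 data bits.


Syndrome = 5: error at position 5

Data: 1010 (corrected bit 5)


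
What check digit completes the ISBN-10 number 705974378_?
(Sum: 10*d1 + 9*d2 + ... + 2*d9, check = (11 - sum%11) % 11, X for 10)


Weighted sum: 284
284 mod 11 = 9

Check digit: 2


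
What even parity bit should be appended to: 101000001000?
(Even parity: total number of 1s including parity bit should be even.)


Number of 1s in data: 3
Parity bit: 1

1


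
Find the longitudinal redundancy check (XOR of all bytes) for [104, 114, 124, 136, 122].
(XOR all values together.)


XOR chain: 104 ^ 114 ^ 124 ^ 136 ^ 122 = 148

148


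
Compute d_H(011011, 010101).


XOR: 001110
Count of 1s: 3

3


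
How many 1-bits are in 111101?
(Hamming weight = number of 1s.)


Counting 1s in 111101

5


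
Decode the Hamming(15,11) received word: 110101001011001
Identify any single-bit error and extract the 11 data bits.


Syndrome = 0: no error detected

Data: 00101011001 (no errors)


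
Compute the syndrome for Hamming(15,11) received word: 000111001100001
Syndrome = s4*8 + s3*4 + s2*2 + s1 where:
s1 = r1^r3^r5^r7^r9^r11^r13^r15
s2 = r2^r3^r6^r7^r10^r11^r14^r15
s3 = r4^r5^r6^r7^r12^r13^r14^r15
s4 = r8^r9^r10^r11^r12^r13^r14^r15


s1=1, s2=1, s3=0, s4=1

Syndrome = 11 (error at position 11)


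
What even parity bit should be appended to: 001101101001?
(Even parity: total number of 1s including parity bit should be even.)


Number of 1s in data: 6
Parity bit: 0

0


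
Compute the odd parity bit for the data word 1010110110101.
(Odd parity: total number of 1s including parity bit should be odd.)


Number of 1s in data: 8
Parity bit: 1

1


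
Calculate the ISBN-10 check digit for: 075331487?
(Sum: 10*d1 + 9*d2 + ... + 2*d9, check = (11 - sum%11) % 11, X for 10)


Weighted sum: 201
201 mod 11 = 3

Check digit: 8


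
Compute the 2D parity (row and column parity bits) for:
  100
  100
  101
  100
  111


Row parities: 11011
Column parities: 110

Row P: 11011, Col P: 110, Corner: 0


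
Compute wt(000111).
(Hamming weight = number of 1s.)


Counting 1s in 000111

3


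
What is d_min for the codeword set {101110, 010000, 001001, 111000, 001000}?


Comparing all pairs, minimum distance: 1
Can detect 0 errors, correct 0 errors

1


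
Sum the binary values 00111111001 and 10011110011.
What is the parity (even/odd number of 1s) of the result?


00111111001 = 505
10011110011 = 1267
Sum = 1772 = 11011101100
1s count = 7

odd parity (7 ones in 11011101100)


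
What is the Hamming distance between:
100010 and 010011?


XOR: 110001
Count of 1s: 3

3


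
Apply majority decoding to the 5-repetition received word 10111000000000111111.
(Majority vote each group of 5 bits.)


Groups: 10111, 00000, 00001, 11111
Majority votes: 1001

1001


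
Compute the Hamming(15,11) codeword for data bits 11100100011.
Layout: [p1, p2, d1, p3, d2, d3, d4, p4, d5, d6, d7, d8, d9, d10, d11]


Parity bits: p1=1, p2=1, p3=0, p4=1

111011010100011


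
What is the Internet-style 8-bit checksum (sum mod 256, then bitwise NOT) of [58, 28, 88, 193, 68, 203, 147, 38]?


Sum = 823 mod 256 = 55
Complement = 200

200


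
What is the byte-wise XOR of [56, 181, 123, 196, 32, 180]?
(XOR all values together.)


XOR chain: 56 ^ 181 ^ 123 ^ 196 ^ 32 ^ 180 = 166

166


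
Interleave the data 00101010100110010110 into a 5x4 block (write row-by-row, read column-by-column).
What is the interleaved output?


Matrix:
  0010
  1010
  1001
  1001
  0110
Read columns: 01110000011100100110

01110000011100100110


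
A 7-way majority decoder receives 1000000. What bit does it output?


Ones: 1 out of 7
Threshold: 4

0 (1/7 voted 1)


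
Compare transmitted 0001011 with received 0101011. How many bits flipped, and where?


XOR: 0100000

1 error(s) at position(s): 1


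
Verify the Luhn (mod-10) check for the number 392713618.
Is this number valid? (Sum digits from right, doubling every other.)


Luhn sum = 42
42 mod 10 = 2

Invalid (Luhn sum mod 10 = 2)


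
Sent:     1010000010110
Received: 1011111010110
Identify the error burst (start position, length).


XOR: 0001111000000

Burst at position 3, length 4


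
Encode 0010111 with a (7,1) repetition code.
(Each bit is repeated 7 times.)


Each bit -> 7 copies

0000000000000011111110000000111111111111111111111


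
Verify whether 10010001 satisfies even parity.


Number of 1s: 3

No, parity error (3 ones)


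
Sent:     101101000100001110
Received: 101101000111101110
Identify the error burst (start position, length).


XOR: 000000000011100000

Burst at position 10, length 3


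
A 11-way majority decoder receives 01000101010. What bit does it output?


Ones: 4 out of 11
Threshold: 6

0 (4/11 voted 1)


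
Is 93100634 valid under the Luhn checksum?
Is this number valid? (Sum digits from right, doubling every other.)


Luhn sum = 30
30 mod 10 = 0

Valid (Luhn sum mod 10 = 0)


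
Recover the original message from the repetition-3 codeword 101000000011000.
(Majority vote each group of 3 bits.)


Groups: 101, 000, 000, 011, 000
Majority votes: 10010

10010


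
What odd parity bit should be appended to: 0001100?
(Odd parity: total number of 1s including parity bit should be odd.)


Number of 1s in data: 2
Parity bit: 1

1


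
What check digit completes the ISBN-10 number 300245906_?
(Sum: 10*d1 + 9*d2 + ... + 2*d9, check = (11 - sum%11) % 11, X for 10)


Weighted sum: 141
141 mod 11 = 9

Check digit: 2


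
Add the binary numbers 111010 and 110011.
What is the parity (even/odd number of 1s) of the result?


111010 = 58
110011 = 51
Sum = 109 = 1101101
1s count = 5

odd parity (5 ones in 1101101)


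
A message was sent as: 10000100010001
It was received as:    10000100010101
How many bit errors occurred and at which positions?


XOR: 00000000000100

1 error(s) at position(s): 11


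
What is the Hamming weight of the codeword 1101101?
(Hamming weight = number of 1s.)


Counting 1s in 1101101

5


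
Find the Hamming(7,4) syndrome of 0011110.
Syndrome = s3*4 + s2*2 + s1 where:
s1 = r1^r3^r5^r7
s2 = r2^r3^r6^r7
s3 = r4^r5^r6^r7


s1=0, s2=0, s3=1

Syndrome = 4 (error at position 4)


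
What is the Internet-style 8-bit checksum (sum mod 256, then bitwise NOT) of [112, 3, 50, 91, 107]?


Sum = 363 mod 256 = 107
Complement = 148

148


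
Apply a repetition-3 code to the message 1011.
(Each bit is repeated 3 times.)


Each bit -> 3 copies

111000111111


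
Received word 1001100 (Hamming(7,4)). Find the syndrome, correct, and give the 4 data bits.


Syndrome = 0: no error detected

Data: 0100 (no errors)


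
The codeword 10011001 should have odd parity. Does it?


Number of 1s: 4

No, parity error (4 ones)


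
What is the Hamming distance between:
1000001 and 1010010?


XOR: 0010011
Count of 1s: 3

3


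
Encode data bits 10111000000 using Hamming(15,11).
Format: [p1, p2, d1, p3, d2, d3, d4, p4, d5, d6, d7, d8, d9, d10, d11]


Parity bits: p1=1, p2=1, p3=0, p4=1

111001111000000


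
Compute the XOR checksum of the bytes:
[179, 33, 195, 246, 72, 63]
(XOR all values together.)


XOR chain: 179 ^ 33 ^ 195 ^ 246 ^ 72 ^ 63 = 208

208


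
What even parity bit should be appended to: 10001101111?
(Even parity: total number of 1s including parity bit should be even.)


Number of 1s in data: 7
Parity bit: 1

1


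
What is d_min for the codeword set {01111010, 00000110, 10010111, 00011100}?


Comparing all pairs, minimum distance: 3
Can detect 2 errors, correct 1 errors

3


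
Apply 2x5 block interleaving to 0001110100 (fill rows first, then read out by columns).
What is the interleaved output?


Matrix:
  00011
  10100
Read columns: 0100011010

0100011010


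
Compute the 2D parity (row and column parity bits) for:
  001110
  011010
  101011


Row parities: 110
Column parities: 111111

Row P: 110, Col P: 111111, Corner: 0


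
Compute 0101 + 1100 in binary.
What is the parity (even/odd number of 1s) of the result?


0101 = 5
1100 = 12
Sum = 17 = 10001
1s count = 2

even parity (2 ones in 10001)


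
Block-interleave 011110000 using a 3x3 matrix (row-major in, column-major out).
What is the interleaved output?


Matrix:
  011
  110
  000
Read columns: 010110100

010110100


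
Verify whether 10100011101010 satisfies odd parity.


Number of 1s: 7

Yes, parity is correct (7 ones)


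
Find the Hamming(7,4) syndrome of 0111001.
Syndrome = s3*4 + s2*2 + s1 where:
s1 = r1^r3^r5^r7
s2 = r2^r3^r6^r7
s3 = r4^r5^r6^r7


s1=0, s2=1, s3=0

Syndrome = 2 (error at position 2)


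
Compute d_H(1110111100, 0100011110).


XOR: 1010100010
Count of 1s: 4

4


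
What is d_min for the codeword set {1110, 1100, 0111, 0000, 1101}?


Comparing all pairs, minimum distance: 1
Can detect 0 errors, correct 0 errors

1


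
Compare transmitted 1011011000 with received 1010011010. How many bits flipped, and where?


XOR: 0001000010

2 error(s) at position(s): 3, 8


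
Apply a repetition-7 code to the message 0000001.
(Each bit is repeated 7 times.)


Each bit -> 7 copies

0000000000000000000000000000000000000000001111111


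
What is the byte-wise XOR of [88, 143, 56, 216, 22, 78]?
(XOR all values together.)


XOR chain: 88 ^ 143 ^ 56 ^ 216 ^ 22 ^ 78 = 111

111


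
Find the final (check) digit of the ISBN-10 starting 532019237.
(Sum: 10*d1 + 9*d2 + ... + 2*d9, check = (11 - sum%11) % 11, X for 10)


Weighted sum: 175
175 mod 11 = 10

Check digit: 1


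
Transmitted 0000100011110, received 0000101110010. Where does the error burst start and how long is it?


XOR: 0000001101100

Burst at position 6, length 5


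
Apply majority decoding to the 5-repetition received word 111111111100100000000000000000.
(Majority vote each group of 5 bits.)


Groups: 11111, 11111, 00100, 00000, 00000, 00000
Majority votes: 110000

110000


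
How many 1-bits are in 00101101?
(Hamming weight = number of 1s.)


Counting 1s in 00101101

4


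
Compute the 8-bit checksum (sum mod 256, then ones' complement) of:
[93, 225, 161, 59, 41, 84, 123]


Sum = 786 mod 256 = 18
Complement = 237

237


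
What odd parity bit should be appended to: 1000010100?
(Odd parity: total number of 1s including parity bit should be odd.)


Number of 1s in data: 3
Parity bit: 0

0


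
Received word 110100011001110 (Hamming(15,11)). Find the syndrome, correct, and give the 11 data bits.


Syndrome = 9: error at position 9

Data: 00000001110 (corrected bit 9)


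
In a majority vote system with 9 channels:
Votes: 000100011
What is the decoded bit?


Ones: 3 out of 9
Threshold: 5

0 (3/9 voted 1)


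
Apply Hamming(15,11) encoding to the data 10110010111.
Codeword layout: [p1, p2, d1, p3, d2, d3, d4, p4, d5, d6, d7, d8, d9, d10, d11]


Parity bits: p1=1, p2=0, p3=1, p4=0

101101100010111


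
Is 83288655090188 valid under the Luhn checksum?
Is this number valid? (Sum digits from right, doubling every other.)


Luhn sum = 66
66 mod 10 = 6

Invalid (Luhn sum mod 10 = 6)


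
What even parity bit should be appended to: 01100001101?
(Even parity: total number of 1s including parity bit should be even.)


Number of 1s in data: 5
Parity bit: 1

1


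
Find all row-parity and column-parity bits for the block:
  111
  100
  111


Row parities: 111
Column parities: 100

Row P: 111, Col P: 100, Corner: 1


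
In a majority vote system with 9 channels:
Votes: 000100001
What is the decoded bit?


Ones: 2 out of 9
Threshold: 5

0 (2/9 voted 1)


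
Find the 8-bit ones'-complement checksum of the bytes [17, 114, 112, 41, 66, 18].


Sum = 368 mod 256 = 112
Complement = 143

143


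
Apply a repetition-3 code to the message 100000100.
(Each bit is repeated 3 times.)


Each bit -> 3 copies

111000000000000000111000000


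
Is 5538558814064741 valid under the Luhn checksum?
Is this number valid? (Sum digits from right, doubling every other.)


Luhn sum = 77
77 mod 10 = 7

Invalid (Luhn sum mod 10 = 7)


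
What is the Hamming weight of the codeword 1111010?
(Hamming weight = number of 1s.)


Counting 1s in 1111010

5


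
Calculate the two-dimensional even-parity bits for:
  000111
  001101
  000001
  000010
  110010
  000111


Row parities: 111111
Column parities: 111100

Row P: 111111, Col P: 111100, Corner: 0


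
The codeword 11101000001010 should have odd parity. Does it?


Number of 1s: 6

No, parity error (6 ones)


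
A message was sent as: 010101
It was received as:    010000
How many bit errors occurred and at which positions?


XOR: 000101

2 error(s) at position(s): 3, 5


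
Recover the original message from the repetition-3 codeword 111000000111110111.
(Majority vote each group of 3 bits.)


Groups: 111, 000, 000, 111, 110, 111
Majority votes: 100111

100111


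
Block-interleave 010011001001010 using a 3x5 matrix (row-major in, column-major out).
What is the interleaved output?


Matrix:
  01001
  10010
  01010
Read columns: 010101000011100

010101000011100


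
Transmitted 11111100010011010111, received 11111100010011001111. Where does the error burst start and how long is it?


XOR: 00000000000000011000

Burst at position 15, length 2


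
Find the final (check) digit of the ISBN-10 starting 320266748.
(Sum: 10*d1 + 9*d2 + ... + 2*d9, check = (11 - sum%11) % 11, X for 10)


Weighted sum: 184
184 mod 11 = 8

Check digit: 3


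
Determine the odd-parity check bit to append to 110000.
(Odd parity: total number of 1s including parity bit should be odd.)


Number of 1s in data: 2
Parity bit: 1

1


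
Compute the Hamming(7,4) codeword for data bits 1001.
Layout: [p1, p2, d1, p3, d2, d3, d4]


Parity bits: p1=0, p2=0, p3=1

0011001


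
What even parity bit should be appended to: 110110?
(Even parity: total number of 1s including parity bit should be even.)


Number of 1s in data: 4
Parity bit: 0

0


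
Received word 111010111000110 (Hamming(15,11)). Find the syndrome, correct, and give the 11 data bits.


Syndrome = 0: no error detected

Data: 11011000110 (no errors)


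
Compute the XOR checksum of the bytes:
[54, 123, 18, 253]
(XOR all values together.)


XOR chain: 54 ^ 123 ^ 18 ^ 253 = 162

162
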